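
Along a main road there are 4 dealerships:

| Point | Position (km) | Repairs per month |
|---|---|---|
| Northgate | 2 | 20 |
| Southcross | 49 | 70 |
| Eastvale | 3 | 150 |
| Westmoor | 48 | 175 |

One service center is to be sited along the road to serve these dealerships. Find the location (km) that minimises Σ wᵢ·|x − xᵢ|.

For a sum of weighted absolute distances on a line, the optimum is the weighted median (not the mean). Total weight W = 415; half-weight = 207.5.
Sort by position and accumulate weight:
  km 2 (Northgate, w=20) → cum 20
  km 3 (Eastvale, w=150) → cum 170
  km 48 (Westmoor, w=175) → cum 345  ≥ 207.5 → median here
  km 49 (Southcross, w=70) → cum 415
Optimal location: km 48.

x = 48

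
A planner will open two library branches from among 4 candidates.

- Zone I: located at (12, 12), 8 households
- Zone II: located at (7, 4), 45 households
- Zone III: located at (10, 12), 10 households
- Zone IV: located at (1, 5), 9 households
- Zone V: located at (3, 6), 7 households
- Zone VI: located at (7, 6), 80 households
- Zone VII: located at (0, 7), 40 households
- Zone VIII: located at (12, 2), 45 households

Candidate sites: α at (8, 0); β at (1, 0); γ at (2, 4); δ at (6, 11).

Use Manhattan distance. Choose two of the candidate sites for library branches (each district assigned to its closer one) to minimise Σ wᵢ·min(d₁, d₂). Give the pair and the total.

{α, γ}, total 1562

Evaluate every pair (each demand assigned to the nearer of the two):
  {α, γ}: total = 1562
  {γ, δ}: total = 1590
  {α, δ}: total = 1636
  {α, β}: total = 1744
  {β, γ}: total = 1868
  {β, δ}: total = 1952
Best pair: {α, γ} with total 1562.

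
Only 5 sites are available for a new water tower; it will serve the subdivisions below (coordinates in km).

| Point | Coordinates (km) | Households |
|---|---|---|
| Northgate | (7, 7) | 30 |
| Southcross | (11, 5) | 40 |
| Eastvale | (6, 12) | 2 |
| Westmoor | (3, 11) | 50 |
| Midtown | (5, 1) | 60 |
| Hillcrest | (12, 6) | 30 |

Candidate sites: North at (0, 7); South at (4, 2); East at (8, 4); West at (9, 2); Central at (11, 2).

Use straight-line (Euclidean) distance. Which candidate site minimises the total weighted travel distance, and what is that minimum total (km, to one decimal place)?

Total weighted distance at each candidate:
  North (0, 7): total = 1752.7
  South (4, 2): total = 1305.9
  East (8, 4): total = 1056.7
  West (9, 2): total = 1264.9
  Central (11, 2): total = 1425.2
Minimum is at East with total 1056.7 km.

East, total 1056.7 km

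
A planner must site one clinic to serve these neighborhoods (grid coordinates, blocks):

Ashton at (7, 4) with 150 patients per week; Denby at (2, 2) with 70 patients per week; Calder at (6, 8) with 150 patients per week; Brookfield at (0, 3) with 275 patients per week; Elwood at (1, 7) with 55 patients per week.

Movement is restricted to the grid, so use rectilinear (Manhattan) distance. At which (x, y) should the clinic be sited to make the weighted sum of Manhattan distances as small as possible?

(2, 4)

Manhattan distance separates: Σwᵢ(|x−xᵢ|+|y−yᵢ|) = Σwᵢ|x−xᵢ| + Σwᵢ|y−yᵢ|, so x and y are optimised independently as 1-D weighted medians.
Total weight W = 700; half = 350.
x-coordinate, sorted with cumulative weight:
  x=0 (Brookfield, w=275) cum 275
  x=1 (Elwood, w=55) cum 330
  x=2 (Denby, w=70) cum 400  ← median
  x=6 (Calder, w=150) cum 550
  x=7 (Ashton, w=150) cum 700
⇒ x* = 2
y-coordinate, sorted with cumulative weight:
  y=2 (Denby, w=70) cum 70
  y=3 (Brookfield, w=275) cum 345
  y=4 (Ashton, w=150) cum 495  ← median
  y=7 (Elwood, w=55) cum 550
  y=8 (Calder, w=150) cum 700
⇒ y* = 4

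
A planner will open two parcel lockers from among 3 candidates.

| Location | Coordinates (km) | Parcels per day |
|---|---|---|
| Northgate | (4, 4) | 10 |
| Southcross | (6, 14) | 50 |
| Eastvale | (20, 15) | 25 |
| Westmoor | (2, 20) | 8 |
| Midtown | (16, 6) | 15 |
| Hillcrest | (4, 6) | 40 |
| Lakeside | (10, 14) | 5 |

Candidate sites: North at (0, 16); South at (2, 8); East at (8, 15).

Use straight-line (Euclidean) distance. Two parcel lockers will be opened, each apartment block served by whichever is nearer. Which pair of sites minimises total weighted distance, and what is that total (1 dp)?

Evaluate every pair (each demand assigned to the nearer of the two):
  {South, East}: total = 823.9
  {North, East}: total = 1150.4
  {North, South}: total = 1254.8
Best pair: {South, East} with total 823.9.

{South, East}, total 823.9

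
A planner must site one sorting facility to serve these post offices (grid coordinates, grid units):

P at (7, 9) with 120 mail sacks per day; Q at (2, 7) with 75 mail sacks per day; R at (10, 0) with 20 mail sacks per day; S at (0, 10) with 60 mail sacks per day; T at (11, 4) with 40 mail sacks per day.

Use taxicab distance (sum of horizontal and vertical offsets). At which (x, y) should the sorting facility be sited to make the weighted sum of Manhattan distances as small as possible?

Manhattan distance separates: Σwᵢ(|x−xᵢ|+|y−yᵢ|) = Σwᵢ|x−xᵢ| + Σwᵢ|y−yᵢ|, so x and y are optimised independently as 1-D weighted medians.
Total weight W = 315; half = 157.5.
x-coordinate, sorted with cumulative weight:
  x=0 (S, w=60) cum 60
  x=2 (Q, w=75) cum 135
  x=7 (P, w=120) cum 255  ← median
  x=10 (R, w=20) cum 275
  x=11 (T, w=40) cum 315
⇒ x* = 7
y-coordinate, sorted with cumulative weight:
  y=0 (R, w=20) cum 20
  y=4 (T, w=40) cum 60
  y=7 (Q, w=75) cum 135
  y=9 (P, w=120) cum 255  ← median
  y=10 (S, w=60) cum 315
⇒ y* = 9

(7, 9)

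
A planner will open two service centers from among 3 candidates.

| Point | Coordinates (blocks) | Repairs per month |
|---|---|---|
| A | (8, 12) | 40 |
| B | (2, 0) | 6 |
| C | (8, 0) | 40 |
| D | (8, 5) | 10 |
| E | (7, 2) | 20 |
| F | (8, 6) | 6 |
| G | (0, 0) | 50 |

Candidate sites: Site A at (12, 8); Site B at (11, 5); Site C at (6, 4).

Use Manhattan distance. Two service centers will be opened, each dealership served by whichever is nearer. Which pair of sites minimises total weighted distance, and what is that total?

Evaluate every pair (each demand assigned to the nearer of the two):
  {Site A, Site C}: total = 1222
  {Site B, Site C}: total = 1302
  {Site A, Site B}: total = 1718
Best pair: {Site A, Site C} with total 1222.

{Site A, Site C}, total 1222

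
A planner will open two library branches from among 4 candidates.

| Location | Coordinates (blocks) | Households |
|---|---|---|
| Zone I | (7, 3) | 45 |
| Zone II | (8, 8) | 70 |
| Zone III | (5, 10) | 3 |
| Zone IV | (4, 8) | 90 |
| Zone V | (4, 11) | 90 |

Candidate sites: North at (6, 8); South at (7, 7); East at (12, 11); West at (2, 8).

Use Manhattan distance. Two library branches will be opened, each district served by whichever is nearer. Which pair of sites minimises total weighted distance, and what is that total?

Evaluate every pair (each demand assigned to the nearer of the two):
  {North, South}: total = 959
  {South, West}: total = 965
  {North, East}: total = 1049
  {North, West}: total = 1049
  {South, East}: total = 1325
  {East, West}: total = 1515
Best pair: {North, South} with total 959.

{North, South}, total 959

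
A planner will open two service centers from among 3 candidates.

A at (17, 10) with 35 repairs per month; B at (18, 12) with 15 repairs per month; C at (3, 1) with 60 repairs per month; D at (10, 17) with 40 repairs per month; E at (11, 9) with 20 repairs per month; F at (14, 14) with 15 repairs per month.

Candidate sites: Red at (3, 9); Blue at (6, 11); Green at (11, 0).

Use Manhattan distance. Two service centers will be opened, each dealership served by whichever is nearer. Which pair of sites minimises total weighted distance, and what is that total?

{Red, Blue}, total 1800

Evaluate every pair (each demand assigned to the nearer of the two):
  {Red, Blue}: total = 1800
  {Blue, Green}: total = 1860
  {Red, Green}: total = 2275
Best pair: {Red, Blue} with total 1800.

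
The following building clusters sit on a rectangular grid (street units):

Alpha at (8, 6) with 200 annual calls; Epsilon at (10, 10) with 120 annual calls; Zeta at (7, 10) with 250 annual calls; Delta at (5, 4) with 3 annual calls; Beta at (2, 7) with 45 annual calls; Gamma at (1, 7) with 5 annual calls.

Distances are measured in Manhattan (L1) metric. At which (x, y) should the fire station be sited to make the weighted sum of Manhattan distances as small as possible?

Manhattan distance separates: Σwᵢ(|x−xᵢ|+|y−yᵢ|) = Σwᵢ|x−xᵢ| + Σwᵢ|y−yᵢ|, so x and y are optimised independently as 1-D weighted medians.
Total weight W = 623; half = 311.5.
x-coordinate, sorted with cumulative weight:
  x=1 (Gamma, w=5) cum 5
  x=2 (Beta, w=45) cum 50
  x=5 (Delta, w=3) cum 53
  x=7 (Zeta, w=250) cum 303
  x=8 (Alpha, w=200) cum 503  ← median
  x=10 (Epsilon, w=120) cum 623
⇒ x* = 8
y-coordinate, sorted with cumulative weight:
  y=4 (Delta, w=3) cum 3
  y=6 (Alpha, w=200) cum 203
  y=7 (Beta, w=45) cum 248
  y=7 (Gamma, w=5) cum 253
  y=10 (Epsilon, w=120) cum 373  ← median
  y=10 (Zeta, w=250) cum 623
⇒ y* = 10

(8, 10)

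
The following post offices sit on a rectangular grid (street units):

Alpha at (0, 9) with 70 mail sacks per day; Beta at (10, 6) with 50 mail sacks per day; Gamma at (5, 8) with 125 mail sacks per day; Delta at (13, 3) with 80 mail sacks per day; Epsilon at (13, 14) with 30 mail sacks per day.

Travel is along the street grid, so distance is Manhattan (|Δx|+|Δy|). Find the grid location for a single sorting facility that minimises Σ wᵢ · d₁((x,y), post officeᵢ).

(5, 8)

Manhattan distance separates: Σwᵢ(|x−xᵢ|+|y−yᵢ|) = Σwᵢ|x−xᵢ| + Σwᵢ|y−yᵢ|, so x and y are optimised independently as 1-D weighted medians.
Total weight W = 355; half = 177.5.
x-coordinate, sorted with cumulative weight:
  x=0 (Alpha, w=70) cum 70
  x=5 (Gamma, w=125) cum 195  ← median
  x=10 (Beta, w=50) cum 245
  x=13 (Delta, w=80) cum 325
  x=13 (Epsilon, w=30) cum 355
⇒ x* = 5
y-coordinate, sorted with cumulative weight:
  y=3 (Delta, w=80) cum 80
  y=6 (Beta, w=50) cum 130
  y=8 (Gamma, w=125) cum 255  ← median
  y=9 (Alpha, w=70) cum 325
  y=14 (Epsilon, w=30) cum 355
⇒ y* = 8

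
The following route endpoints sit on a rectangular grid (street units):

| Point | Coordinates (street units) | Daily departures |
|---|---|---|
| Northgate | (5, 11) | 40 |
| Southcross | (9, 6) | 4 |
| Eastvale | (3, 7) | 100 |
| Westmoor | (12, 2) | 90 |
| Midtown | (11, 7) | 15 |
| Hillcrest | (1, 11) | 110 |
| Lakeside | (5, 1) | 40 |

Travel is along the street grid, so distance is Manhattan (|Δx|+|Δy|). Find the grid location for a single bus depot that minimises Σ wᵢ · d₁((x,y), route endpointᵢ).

(3, 7)

Manhattan distance separates: Σwᵢ(|x−xᵢ|+|y−yᵢ|) = Σwᵢ|x−xᵢ| + Σwᵢ|y−yᵢ|, so x and y are optimised independently as 1-D weighted medians.
Total weight W = 399; half = 199.5.
x-coordinate, sorted with cumulative weight:
  x=1 (Hillcrest, w=110) cum 110
  x=3 (Eastvale, w=100) cum 210  ← median
  x=5 (Northgate, w=40) cum 250
  x=5 (Lakeside, w=40) cum 290
  x=9 (Southcross, w=4) cum 294
  x=11 (Midtown, w=15) cum 309
  x=12 (Westmoor, w=90) cum 399
⇒ x* = 3
y-coordinate, sorted with cumulative weight:
  y=1 (Lakeside, w=40) cum 40
  y=2 (Westmoor, w=90) cum 130
  y=6 (Southcross, w=4) cum 134
  y=7 (Eastvale, w=100) cum 234  ← median
  y=7 (Midtown, w=15) cum 249
  y=11 (Northgate, w=40) cum 289
  y=11 (Hillcrest, w=110) cum 399
⇒ y* = 7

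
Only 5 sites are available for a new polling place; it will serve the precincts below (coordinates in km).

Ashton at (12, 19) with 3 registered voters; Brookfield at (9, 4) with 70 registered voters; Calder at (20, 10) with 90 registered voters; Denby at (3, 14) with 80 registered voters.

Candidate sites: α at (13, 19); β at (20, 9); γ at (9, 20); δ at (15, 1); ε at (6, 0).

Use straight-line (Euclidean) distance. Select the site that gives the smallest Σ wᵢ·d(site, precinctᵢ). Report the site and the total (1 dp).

Total weighted distance at each candidate:
  α (13, 19): total = 3010.3
  β (20, 9): total = 2391.8
  γ (9, 20): total = 3146.3
  δ (15, 1): total = 2866.3
  ε (6, 0): total = 3103.6
Minimum is at β with total 2391.8 km.

β, total 2391.8 km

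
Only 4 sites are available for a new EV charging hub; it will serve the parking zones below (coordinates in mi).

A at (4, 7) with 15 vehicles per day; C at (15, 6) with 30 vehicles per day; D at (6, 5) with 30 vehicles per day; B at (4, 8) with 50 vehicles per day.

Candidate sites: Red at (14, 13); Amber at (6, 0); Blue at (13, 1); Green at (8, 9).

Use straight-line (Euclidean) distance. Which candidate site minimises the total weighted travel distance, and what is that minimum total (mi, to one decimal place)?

Green, total 635.9 mi

Total weighted distance at each candidate:
  Red (14, 13): total = 1285.5
  Amber (6, 0): total = 996.0
  Blue (13, 1): total = 1135.8
  Green (8, 9): total = 635.9
Minimum is at Green with total 635.9 mi.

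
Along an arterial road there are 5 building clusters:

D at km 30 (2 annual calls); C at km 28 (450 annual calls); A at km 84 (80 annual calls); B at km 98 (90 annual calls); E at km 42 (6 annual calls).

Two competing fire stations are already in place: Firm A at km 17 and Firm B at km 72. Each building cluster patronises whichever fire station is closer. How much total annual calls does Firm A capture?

458

The indifferent point is the midpoint (17+72)/2 = 44.5; building clusters left of it (closer to Firm A at 17) go to Firm A, those right go to Firm B.
  C at 28 (w=450) → Firm A
  D at 30 (w=2) → Firm A
  E at 42 (w=6) → Firm A
  A at 84 (w=80) → Firm B
  B at 98 (w=90) → Firm B
Firm A captures 458; Firm B captures 170.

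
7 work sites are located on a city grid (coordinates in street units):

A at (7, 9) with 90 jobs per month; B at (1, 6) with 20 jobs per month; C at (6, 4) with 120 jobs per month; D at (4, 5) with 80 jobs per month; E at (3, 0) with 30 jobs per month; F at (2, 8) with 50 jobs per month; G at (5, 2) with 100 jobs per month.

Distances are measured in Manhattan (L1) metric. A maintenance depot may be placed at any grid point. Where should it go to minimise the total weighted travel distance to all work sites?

Manhattan distance separates: Σwᵢ(|x−xᵢ|+|y−yᵢ|) = Σwᵢ|x−xᵢ| + Σwᵢ|y−yᵢ|, so x and y are optimised independently as 1-D weighted medians.
Total weight W = 490; half = 245.
x-coordinate, sorted with cumulative weight:
  x=1 (B, w=20) cum 20
  x=2 (F, w=50) cum 70
  x=3 (E, w=30) cum 100
  x=4 (D, w=80) cum 180
  x=5 (G, w=100) cum 280  ← median
  x=6 (C, w=120) cum 400
  x=7 (A, w=90) cum 490
⇒ x* = 5
y-coordinate, sorted with cumulative weight:
  y=0 (E, w=30) cum 30
  y=2 (G, w=100) cum 130
  y=4 (C, w=120) cum 250  ← median
  y=5 (D, w=80) cum 330
  y=6 (B, w=20) cum 350
  y=8 (F, w=50) cum 400
  y=9 (A, w=90) cum 490
⇒ y* = 4

(5, 4)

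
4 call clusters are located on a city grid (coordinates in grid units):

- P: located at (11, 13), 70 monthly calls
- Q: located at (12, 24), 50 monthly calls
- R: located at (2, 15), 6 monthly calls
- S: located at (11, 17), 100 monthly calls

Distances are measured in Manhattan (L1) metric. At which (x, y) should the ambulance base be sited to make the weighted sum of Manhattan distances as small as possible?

Manhattan distance separates: Σwᵢ(|x−xᵢ|+|y−yᵢ|) = Σwᵢ|x−xᵢ| + Σwᵢ|y−yᵢ|, so x and y are optimised independently as 1-D weighted medians.
Total weight W = 226; half = 113.
x-coordinate, sorted with cumulative weight:
  x=2 (R, w=6) cum 6
  x=11 (P, w=70) cum 76
  x=11 (S, w=100) cum 176  ← median
  x=12 (Q, w=50) cum 226
⇒ x* = 11
y-coordinate, sorted with cumulative weight:
  y=13 (P, w=70) cum 70
  y=15 (R, w=6) cum 76
  y=17 (S, w=100) cum 176  ← median
  y=24 (Q, w=50) cum 226
⇒ y* = 17

(11, 17)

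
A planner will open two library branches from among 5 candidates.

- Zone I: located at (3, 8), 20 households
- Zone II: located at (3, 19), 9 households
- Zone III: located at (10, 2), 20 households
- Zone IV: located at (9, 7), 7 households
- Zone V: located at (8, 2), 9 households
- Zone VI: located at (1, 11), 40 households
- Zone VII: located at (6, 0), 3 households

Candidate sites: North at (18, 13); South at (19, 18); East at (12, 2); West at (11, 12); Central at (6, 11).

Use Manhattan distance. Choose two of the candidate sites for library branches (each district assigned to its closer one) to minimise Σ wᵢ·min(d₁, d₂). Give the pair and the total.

Evaluate every pair (each demand assigned to the nearer of the two):
  {East, Central}: total = 568
  {West, Central}: total = 820
  {North, Central}: total = 860
  {South, Central}: total = 860
  {East, West}: total = 964
  {North, West}: total = 1252
  {South, West}: total = 1252
  {North, East}: total = 1405
  {South, East}: total = 1409
  {North, South}: total = 2062
Best pair: {East, Central} with total 568.

{East, Central}, total 568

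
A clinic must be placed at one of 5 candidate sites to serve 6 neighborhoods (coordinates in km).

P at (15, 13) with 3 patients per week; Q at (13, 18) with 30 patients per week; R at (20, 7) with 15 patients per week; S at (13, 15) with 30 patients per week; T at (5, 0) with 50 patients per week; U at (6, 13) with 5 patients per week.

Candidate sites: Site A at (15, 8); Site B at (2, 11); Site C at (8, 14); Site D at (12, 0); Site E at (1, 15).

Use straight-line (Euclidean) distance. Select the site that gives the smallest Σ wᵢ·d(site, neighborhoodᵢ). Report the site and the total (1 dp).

Site C, total 1301.7 km

Total weighted distance at each candidate:
  Site A (15, 8): total = 1307.6
  Site B (2, 11): total = 1650.8
  Site C (8, 14): total = 1301.7
  Site D (12, 0): total = 1612.9
  Site E (1, 15): total = 1885.9
Minimum is at Site C with total 1301.7 km.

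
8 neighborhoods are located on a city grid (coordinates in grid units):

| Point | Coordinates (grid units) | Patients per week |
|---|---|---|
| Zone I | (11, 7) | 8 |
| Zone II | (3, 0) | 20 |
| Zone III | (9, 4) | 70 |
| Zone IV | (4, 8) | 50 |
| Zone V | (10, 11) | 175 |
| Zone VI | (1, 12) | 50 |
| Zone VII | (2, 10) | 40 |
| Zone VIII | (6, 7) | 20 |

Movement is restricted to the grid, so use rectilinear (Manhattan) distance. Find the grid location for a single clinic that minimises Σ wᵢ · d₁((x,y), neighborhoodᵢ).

(9, 11)

Manhattan distance separates: Σwᵢ(|x−xᵢ|+|y−yᵢ|) = Σwᵢ|x−xᵢ| + Σwᵢ|y−yᵢ|, so x and y are optimised independently as 1-D weighted medians.
Total weight W = 433; half = 216.5.
x-coordinate, sorted with cumulative weight:
  x=1 (Zone VI, w=50) cum 50
  x=2 (Zone VII, w=40) cum 90
  x=3 (Zone II, w=20) cum 110
  x=4 (Zone IV, w=50) cum 160
  x=6 (Zone VIII, w=20) cum 180
  x=9 (Zone III, w=70) cum 250  ← median
  x=10 (Zone V, w=175) cum 425
  x=11 (Zone I, w=8) cum 433
⇒ x* = 9
y-coordinate, sorted with cumulative weight:
  y=0 (Zone II, w=20) cum 20
  y=4 (Zone III, w=70) cum 90
  y=7 (Zone I, w=8) cum 98
  y=7 (Zone VIII, w=20) cum 118
  y=8 (Zone IV, w=50) cum 168
  y=10 (Zone VII, w=40) cum 208
  y=11 (Zone V, w=175) cum 383  ← median
  y=12 (Zone VI, w=50) cum 433
⇒ y* = 11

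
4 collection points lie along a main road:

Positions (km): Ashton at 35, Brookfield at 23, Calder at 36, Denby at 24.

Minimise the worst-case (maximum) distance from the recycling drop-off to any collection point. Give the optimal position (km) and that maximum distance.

The 1-center on a line is the midpoint of the two extreme points: leftmost at 23, rightmost at 36.
Optimal location = (23 + 36)/2 = 29.5; maximum distance = (36 − 23)/2 = 6.5.

location 29.5, max distance 6.5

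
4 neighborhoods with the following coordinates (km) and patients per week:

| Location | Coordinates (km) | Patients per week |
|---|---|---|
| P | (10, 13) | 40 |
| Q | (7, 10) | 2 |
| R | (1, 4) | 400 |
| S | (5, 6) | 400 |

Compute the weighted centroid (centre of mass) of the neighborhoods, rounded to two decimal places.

(3.34, 5.39)

The minimiser of Σwᵢ‖p−pᵢ‖² is the weighted centroid p* = (Σwᵢpᵢ)/(Σwᵢ).
Σwᵢ = 842.
Σwᵢxᵢ = 40·10 + 2·7 + 400·1 + 400·5 = 2814.
Σwᵢyᵢ = 40·13 + 2·10 + 400·4 + 400·6 = 4540.
x* = 2814/842 = 3.34, y* = 4540/842 = 5.39.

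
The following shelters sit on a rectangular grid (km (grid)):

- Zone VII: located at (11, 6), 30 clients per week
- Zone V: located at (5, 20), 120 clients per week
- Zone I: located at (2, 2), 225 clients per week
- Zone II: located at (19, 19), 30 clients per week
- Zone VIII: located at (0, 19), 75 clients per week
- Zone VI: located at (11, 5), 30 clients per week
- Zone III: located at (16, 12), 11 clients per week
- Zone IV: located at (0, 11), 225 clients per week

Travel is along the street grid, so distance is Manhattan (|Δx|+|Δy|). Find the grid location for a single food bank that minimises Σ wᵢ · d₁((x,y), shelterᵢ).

Manhattan distance separates: Σwᵢ(|x−xᵢ|+|y−yᵢ|) = Σwᵢ|x−xᵢ| + Σwᵢ|y−yᵢ|, so x and y are optimised independently as 1-D weighted medians.
Total weight W = 746; half = 373.
x-coordinate, sorted with cumulative weight:
  x=0 (Zone VIII, w=75) cum 75
  x=0 (Zone IV, w=225) cum 300
  x=2 (Zone I, w=225) cum 525  ← median
  x=5 (Zone V, w=120) cum 645
  x=11 (Zone VII, w=30) cum 675
  x=11 (Zone VI, w=30) cum 705
  x=16 (Zone III, w=11) cum 716
  x=19 (Zone II, w=30) cum 746
⇒ x* = 2
y-coordinate, sorted with cumulative weight:
  y=2 (Zone I, w=225) cum 225
  y=5 (Zone VI, w=30) cum 255
  y=6 (Zone VII, w=30) cum 285
  y=11 (Zone IV, w=225) cum 510  ← median
  y=12 (Zone III, w=11) cum 521
  y=19 (Zone II, w=30) cum 551
  y=19 (Zone VIII, w=75) cum 626
  y=20 (Zone V, w=120) cum 746
⇒ y* = 11

(2, 11)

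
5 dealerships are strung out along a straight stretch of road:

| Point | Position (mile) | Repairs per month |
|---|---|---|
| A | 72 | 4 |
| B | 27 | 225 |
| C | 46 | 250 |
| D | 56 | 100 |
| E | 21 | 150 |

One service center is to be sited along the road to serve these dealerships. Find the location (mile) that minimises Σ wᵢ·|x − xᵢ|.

x = 27

For a sum of weighted absolute distances on a line, the optimum is the weighted median (not the mean). Total weight W = 729; half-weight = 364.5.
Sort by position and accumulate weight:
  mile 21 (E, w=150) → cum 150
  mile 27 (B, w=225) → cum 375  ≥ 364.5 → median here
  mile 46 (C, w=250) → cum 625
  mile 56 (D, w=100) → cum 725
  mile 72 (A, w=4) → cum 729
Optimal location: mile 27.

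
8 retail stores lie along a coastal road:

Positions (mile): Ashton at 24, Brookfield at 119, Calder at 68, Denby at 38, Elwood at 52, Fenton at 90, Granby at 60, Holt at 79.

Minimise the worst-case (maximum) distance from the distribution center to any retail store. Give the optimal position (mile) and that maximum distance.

The 1-center on a line is the midpoint of the two extreme points: leftmost at 24, rightmost at 119.
Optimal location = (24 + 119)/2 = 71.5; maximum distance = (119 − 24)/2 = 47.5.

location 71.5, max distance 47.5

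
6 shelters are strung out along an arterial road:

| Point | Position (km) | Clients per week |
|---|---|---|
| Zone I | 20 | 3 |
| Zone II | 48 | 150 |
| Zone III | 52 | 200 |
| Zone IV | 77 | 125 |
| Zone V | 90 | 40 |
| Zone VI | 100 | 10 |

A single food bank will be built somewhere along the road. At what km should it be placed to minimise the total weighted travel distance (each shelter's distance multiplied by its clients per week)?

For a sum of weighted absolute distances on a line, the optimum is the weighted median (not the mean). Total weight W = 528; half-weight = 264.
Sort by position and accumulate weight:
  km 20 (Zone I, w=3) → cum 3
  km 48 (Zone II, w=150) → cum 153
  km 52 (Zone III, w=200) → cum 353  ≥ 264 → median here
  km 77 (Zone IV, w=125) → cum 478
  km 90 (Zone V, w=40) → cum 518
  km 100 (Zone VI, w=10) → cum 528
Optimal location: km 52.

x = 52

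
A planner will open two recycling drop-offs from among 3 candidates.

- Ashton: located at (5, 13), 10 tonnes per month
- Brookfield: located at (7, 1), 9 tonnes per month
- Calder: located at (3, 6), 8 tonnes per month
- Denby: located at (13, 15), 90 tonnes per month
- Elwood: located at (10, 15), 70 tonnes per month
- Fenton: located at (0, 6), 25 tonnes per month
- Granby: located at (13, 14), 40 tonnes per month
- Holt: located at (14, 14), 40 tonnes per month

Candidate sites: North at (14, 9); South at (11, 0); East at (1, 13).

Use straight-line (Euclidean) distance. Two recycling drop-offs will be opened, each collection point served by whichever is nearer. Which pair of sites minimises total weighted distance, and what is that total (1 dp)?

Evaluate every pair (each demand assigned to the nearer of the two):
  {North, East}: total = 1826.9
  {North, South}: total = 1985.0
  {South, East}: total = 3055.6
Best pair: {North, East} with total 1826.9.

{North, East}, total 1826.9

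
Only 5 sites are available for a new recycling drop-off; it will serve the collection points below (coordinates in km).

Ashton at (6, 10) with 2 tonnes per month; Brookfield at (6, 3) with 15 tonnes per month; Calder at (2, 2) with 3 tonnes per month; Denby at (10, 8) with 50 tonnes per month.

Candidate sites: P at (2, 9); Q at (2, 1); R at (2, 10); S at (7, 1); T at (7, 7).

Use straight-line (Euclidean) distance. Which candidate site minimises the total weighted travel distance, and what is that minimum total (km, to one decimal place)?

Total weighted distance at each candidate:
  P (2, 9): total = 540.5
  Q (2, 1): total = 621.3
  R (2, 10): total = 565.2
  S (7, 1): total = 447.7
  T (7, 7): total = 247.5
Minimum is at T with total 247.5 km.

T, total 247.5 km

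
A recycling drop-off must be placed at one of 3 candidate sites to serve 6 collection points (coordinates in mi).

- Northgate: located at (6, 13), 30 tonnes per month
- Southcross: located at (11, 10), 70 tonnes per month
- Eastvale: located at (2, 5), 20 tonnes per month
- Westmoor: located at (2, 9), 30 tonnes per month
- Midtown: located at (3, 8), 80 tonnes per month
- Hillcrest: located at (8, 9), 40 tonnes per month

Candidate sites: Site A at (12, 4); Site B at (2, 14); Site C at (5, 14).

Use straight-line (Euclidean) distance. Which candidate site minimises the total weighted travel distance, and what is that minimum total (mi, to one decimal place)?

Total weighted distance at each candidate:
  Site A (12, 4): total = 2330.7
  Site B (2, 14): total = 1942.1
  Site C (5, 14): total = 1651.1
Minimum is at Site C with total 1651.1 mi.

Site C, total 1651.1 mi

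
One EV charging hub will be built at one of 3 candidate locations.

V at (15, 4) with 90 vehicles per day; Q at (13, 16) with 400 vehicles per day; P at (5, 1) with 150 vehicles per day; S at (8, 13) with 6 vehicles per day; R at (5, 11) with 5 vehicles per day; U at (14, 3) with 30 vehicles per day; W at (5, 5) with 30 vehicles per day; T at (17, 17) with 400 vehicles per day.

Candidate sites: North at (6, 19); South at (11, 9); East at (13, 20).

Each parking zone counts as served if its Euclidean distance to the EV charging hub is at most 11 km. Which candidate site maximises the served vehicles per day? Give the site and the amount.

South, covering 1111

Coverage radius r = 11 km; a point is covered iff (Δx)²+(Δy)² ≤ 11² = 121.
  North (6, 19): covers {Q, S, R} → 411
  South (11, 9): covers {V, Q, P, S, R, U, W, T} → 1111
  East (13, 20): covers {Q, S, T} → 806
Maximum coverage at South: 1111 vehicles per day.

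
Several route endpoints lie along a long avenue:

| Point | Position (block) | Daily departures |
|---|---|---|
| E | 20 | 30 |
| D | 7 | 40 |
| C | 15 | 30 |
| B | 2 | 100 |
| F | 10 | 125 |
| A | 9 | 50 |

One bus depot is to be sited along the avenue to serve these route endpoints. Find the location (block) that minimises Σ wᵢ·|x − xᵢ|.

For a sum of weighted absolute distances on a line, the optimum is the weighted median (not the mean). Total weight W = 375; half-weight = 187.5.
Sort by position and accumulate weight:
  block 2 (B, w=100) → cum 100
  block 7 (D, w=40) → cum 140
  block 9 (A, w=50) → cum 190  ≥ 187.5 → median here
  block 10 (F, w=125) → cum 315
  block 15 (C, w=30) → cum 345
  block 20 (E, w=30) → cum 375
Optimal location: block 9.

x = 9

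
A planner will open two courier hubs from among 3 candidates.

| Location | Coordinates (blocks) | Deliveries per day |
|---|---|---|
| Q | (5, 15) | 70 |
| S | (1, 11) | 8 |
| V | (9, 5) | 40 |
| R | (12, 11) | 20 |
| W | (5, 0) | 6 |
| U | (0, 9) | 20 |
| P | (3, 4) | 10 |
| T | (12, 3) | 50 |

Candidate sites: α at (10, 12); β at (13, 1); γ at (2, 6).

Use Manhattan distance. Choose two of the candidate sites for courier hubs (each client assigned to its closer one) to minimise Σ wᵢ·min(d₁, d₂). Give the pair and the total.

Evaluate every pair (each demand assigned to the nearer of the two):
  {α, β}: total = 1614
  {α, γ}: total = 1722
  {β, γ}: total = 1762
Best pair: {α, β} with total 1614.

{α, β}, total 1614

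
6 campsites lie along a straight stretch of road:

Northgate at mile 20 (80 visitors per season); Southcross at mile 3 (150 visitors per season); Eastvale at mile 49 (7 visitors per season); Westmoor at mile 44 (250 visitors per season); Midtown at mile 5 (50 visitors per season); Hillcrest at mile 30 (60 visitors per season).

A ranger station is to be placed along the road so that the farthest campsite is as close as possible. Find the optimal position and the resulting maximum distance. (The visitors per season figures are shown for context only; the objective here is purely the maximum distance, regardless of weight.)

location 26, max distance 23

The 1-center on a line is the midpoint of the two extreme points: leftmost at 3, rightmost at 49.
Optimal location = (3 + 49)/2 = 26; maximum distance = (49 − 3)/2 = 23.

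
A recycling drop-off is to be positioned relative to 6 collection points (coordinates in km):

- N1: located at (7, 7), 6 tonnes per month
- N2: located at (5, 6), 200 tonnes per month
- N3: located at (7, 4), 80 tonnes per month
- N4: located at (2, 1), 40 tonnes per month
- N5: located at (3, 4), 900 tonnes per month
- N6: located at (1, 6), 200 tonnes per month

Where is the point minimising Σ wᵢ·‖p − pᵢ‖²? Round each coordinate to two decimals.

The minimiser of Σwᵢ‖p−pᵢ‖² is the weighted centroid p* = (Σwᵢpᵢ)/(Σwᵢ).
Σwᵢ = 1426.
Σwᵢxᵢ = 6·7 + 200·5 + 80·7 + 40·2 + 900·3 + 200·1 = 4582.
Σwᵢyᵢ = 6·7 + 200·6 + 80·4 + 40·1 + 900·4 + 200·6 = 6402.
x* = 4582/1426 = 3.21, y* = 6402/1426 = 4.49.

(3.21, 4.49)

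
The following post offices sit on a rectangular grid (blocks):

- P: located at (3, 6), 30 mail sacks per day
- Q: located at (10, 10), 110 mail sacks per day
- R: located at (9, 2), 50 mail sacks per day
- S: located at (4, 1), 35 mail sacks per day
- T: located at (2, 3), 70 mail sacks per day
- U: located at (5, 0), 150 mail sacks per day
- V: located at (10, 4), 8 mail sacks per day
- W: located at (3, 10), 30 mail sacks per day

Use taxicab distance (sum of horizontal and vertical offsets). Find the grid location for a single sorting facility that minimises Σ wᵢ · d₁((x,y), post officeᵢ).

Manhattan distance separates: Σwᵢ(|x−xᵢ|+|y−yᵢ|) = Σwᵢ|x−xᵢ| + Σwᵢ|y−yᵢ|, so x and y are optimised independently as 1-D weighted medians.
Total weight W = 483; half = 241.5.
x-coordinate, sorted with cumulative weight:
  x=2 (T, w=70) cum 70
  x=3 (P, w=30) cum 100
  x=3 (W, w=30) cum 130
  x=4 (S, w=35) cum 165
  x=5 (U, w=150) cum 315  ← median
  x=9 (R, w=50) cum 365
  x=10 (Q, w=110) cum 475
  x=10 (V, w=8) cum 483
⇒ x* = 5
y-coordinate, sorted with cumulative weight:
  y=0 (U, w=150) cum 150
  y=1 (S, w=35) cum 185
  y=2 (R, w=50) cum 235
  y=3 (T, w=70) cum 305  ← median
  y=4 (V, w=8) cum 313
  y=6 (P, w=30) cum 343
  y=10 (Q, w=110) cum 453
  y=10 (W, w=30) cum 483
⇒ y* = 3

(5, 3)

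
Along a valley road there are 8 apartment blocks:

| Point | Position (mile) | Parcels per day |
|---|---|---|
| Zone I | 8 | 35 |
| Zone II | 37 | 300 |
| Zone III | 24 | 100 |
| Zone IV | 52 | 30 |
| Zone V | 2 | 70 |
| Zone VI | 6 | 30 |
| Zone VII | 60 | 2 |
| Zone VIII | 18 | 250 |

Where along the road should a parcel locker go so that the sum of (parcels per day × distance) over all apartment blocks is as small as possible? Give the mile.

For a sum of weighted absolute distances on a line, the optimum is the weighted median (not the mean). Total weight W = 817; half-weight = 408.5.
Sort by position and accumulate weight:
  mile 2 (Zone V, w=70) → cum 70
  mile 6 (Zone VI, w=30) → cum 100
  mile 8 (Zone I, w=35) → cum 135
  mile 18 (Zone VIII, w=250) → cum 385
  mile 24 (Zone III, w=100) → cum 485  ≥ 408.5 → median here
  mile 37 (Zone II, w=300) → cum 785
  mile 52 (Zone IV, w=30) → cum 815
  mile 60 (Zone VII, w=2) → cum 817
Optimal location: mile 24.

x = 24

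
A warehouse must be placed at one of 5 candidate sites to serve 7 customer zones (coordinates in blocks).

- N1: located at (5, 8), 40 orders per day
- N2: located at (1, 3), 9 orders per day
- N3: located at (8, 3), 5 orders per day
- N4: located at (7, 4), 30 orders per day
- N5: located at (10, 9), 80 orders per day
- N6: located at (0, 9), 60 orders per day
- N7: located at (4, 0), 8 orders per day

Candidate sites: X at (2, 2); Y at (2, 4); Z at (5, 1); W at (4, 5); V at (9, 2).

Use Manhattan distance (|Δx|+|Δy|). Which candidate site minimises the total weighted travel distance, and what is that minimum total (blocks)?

W, total 1675 blocks

Total weighted distance at each candidate:
  X (2, 2): total = 2395
  Y (2, 4): total = 1991
  Z (5, 1): total = 2345
  W (4, 5): total = 1675
  V (9, 2): total = 2267
Minimum is at W with total 1675 blocks.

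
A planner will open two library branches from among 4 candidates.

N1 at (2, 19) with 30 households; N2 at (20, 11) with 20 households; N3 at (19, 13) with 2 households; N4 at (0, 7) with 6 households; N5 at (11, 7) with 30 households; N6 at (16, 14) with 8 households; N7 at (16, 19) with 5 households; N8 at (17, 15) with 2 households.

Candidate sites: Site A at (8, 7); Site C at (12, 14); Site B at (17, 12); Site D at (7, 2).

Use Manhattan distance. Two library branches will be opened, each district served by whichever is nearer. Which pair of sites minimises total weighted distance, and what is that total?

{Site A, Site B}, total 834

Evaluate every pair (each demand assigned to the nearer of the two):
  {Site A, Site B}: total = 834
  {Site A, Site C}: total = 913
  {Site C, Site B}: total = 960
  {Site C, Site D}: total = 1087
  {Site B, Site D}: total = 1158
  {Site A, Site D}: total = 1286
Best pair: {Site A, Site B} with total 834.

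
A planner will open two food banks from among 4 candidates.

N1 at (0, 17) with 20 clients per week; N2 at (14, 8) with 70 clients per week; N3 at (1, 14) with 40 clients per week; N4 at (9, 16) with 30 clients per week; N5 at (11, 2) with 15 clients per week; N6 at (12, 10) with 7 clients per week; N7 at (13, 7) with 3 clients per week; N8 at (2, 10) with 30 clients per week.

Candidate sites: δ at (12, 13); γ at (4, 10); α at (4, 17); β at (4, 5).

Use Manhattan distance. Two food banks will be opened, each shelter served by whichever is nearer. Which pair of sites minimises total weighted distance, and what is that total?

Evaluate every pair (each demand assigned to the nearer of the two):
  {δ, γ}: total = 1452
  {δ, α}: total = 1482
  {γ, α}: total = 1717
  {δ, β}: total = 1872
  {α, β}: total = 1894
  {γ, β}: total = 1969
Best pair: {δ, γ} with total 1452.

{δ, γ}, total 1452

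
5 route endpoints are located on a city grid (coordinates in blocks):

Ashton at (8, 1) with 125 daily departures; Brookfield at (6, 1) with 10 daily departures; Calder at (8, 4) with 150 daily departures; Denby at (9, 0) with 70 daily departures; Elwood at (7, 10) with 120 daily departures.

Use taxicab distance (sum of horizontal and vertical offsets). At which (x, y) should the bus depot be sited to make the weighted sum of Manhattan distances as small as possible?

Manhattan distance separates: Σwᵢ(|x−xᵢ|+|y−yᵢ|) = Σwᵢ|x−xᵢ| + Σwᵢ|y−yᵢ|, so x and y are optimised independently as 1-D weighted medians.
Total weight W = 475; half = 237.5.
x-coordinate, sorted with cumulative weight:
  x=6 (Brookfield, w=10) cum 10
  x=7 (Elwood, w=120) cum 130
  x=8 (Ashton, w=125) cum 255  ← median
  x=8 (Calder, w=150) cum 405
  x=9 (Denby, w=70) cum 475
⇒ x* = 8
y-coordinate, sorted with cumulative weight:
  y=0 (Denby, w=70) cum 70
  y=1 (Ashton, w=125) cum 195
  y=1 (Brookfield, w=10) cum 205
  y=4 (Calder, w=150) cum 355  ← median
  y=10 (Elwood, w=120) cum 475
⇒ y* = 4

(8, 4)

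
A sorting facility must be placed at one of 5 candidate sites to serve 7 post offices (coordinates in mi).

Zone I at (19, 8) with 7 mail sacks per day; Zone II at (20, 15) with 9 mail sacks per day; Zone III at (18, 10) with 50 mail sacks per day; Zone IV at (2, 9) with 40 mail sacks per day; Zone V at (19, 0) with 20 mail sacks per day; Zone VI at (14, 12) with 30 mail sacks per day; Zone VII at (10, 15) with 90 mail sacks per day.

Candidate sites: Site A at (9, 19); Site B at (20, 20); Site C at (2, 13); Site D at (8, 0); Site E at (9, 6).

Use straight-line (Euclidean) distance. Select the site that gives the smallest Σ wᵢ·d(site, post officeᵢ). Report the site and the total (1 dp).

Site E, total 2278.9 mi

Total weighted distance at each candidate:
  Site A (9, 19): total = 2392.6
  Site B (20, 20): total = 3189.7
  Site C (2, 13): total = 2792.4
  Site D (8, 0): total = 3392.3
  Site E (9, 6): total = 2278.9
Minimum is at Site E with total 2278.9 mi.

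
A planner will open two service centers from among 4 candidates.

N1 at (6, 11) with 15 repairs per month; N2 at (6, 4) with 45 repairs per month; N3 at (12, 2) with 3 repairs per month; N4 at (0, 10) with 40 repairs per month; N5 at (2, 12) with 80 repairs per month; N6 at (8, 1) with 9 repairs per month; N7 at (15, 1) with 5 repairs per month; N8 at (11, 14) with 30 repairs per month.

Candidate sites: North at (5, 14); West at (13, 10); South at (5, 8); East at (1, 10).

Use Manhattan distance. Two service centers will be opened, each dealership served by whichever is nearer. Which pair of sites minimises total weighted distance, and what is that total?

{South, East}, total 1139

Evaluate every pair (each demand assigned to the nearer of the two):
  {South, East}: total = 1139
  {West, East}: total = 1253
  {North, East}: total = 1331
  {North, South}: total = 1359
  {West, South}: total = 1477
  {North, West}: total = 1703
Best pair: {South, East} with total 1139.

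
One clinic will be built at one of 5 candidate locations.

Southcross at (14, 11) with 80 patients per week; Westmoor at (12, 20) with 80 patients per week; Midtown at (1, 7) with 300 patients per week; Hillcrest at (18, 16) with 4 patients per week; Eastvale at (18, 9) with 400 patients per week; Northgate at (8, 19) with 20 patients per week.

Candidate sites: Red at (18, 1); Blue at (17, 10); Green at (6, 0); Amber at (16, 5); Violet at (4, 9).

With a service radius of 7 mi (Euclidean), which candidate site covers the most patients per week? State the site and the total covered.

Blue, covering 484

Coverage radius r = 7 mi; a point is covered iff (Δx)²+(Δy)² ≤ 7² = 49.
  Red (18, 1): covers {none} → 0
  Blue (17, 10): covers {Southcross, Hillcrest, Eastvale} → 484
  Green (6, 0): covers {none} → 0
  Amber (16, 5): covers {Southcross, Eastvale} → 480
  Violet (4, 9): covers {Midtown} → 300
Maximum coverage at Blue: 484 patients per week.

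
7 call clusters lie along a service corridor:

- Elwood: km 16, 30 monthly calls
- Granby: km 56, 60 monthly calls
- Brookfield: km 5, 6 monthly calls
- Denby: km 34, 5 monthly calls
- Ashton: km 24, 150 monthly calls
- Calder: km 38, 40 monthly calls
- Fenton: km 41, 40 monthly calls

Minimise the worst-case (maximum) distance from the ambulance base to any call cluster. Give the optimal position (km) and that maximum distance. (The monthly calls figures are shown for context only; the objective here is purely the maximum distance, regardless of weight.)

The 1-center on a line is the midpoint of the two extreme points: leftmost at 5, rightmost at 56.
Optimal location = (5 + 56)/2 = 30.5; maximum distance = (56 − 5)/2 = 25.5.

location 30.5, max distance 25.5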